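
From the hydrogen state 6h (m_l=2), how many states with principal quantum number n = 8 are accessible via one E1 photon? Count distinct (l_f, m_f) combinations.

6

E1 requires Δl = ±1, so l_f ∈ {4, 6}; with 0 ≤ l_f ≤ n_f−1 = 7, the allowed l_f values are {4, 6}.
For l_f = 4: m_f ∈ {m_i−1, m_i, m_i+1} ∩ [−4, 4] = {1, 2, 3} → 3 states.
For l_f = 6: m_f ∈ {m_i−1, m_i, m_i+1} ∩ [−6, 6] = {1, 2, 3} → 3 states.
Total: 6.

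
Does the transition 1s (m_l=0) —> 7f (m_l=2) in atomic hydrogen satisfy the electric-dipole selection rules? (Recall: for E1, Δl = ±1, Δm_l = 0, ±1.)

l: 0 → 3 (Δl = +3). Δl = ±1 fails.
m_l: 0 → 2 (Δm_l = +2). |Δm_l| ≤ 1 fails.
The transition is electric-dipole forbidden.

forbidden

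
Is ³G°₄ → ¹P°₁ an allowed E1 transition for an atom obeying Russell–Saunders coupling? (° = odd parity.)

Parity must change: odd → odd — ✗.
ΔL = 0, ±1 (not L=0↔0): L: 4 → 1, ΔL = -3 — ✗.
ΔJ = 0, ±1 (not J=0↔0): J: 4 → 1, ΔJ = -3 — ✗.
ΔS = 0: S: 1 → 0 — ✗.
Rule(s) violated: parity, ΔS, ΔL, ΔJ.

forbidden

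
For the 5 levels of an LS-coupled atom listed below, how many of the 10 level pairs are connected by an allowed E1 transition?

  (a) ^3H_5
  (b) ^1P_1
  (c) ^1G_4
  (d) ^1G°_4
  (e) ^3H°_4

(a)–(b): forbidden (parity, ΔS, ΔL, ΔJ).
(a)–(c): forbidden (parity, ΔS).
(a)–(d): forbidden (ΔS).
(a)–(e): allowed.
(b)–(c): forbidden (parity, ΔL, ΔJ).
(b)–(d): forbidden (ΔL, ΔJ).
(b)–(e): forbidden (ΔS, ΔL, ΔJ).
(c)–(d): allowed.
(c)–(e): forbidden (ΔS).
(d)–(e): forbidden (parity, ΔS).
Allowed pairs: 2 of 10.

2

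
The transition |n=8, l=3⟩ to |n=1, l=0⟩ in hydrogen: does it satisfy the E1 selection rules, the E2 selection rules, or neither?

neither

Δl = 0 − 3 = -3; l_i + l_f = 3.
E1 (Δl = ±1): not satisfied.
E2 (Δl = 0,±2, l_i+l_f ≥ 2): not satisfied.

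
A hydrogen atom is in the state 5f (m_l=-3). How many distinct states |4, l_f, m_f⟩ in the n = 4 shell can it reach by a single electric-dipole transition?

1

E1 requires Δl = ±1, so l_f ∈ {2, 4}; with 0 ≤ l_f ≤ n_f−1 = 3, the allowed l_f values are {2}.
For l_f = 2: m_f ∈ {m_i−1, m_i, m_i+1} ∩ [−2, 2] = {-2} → 1 state.
Total: 1.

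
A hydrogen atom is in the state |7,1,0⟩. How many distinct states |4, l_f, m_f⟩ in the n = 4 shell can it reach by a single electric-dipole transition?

4

E1 requires Δl = ±1, so l_f ∈ {0, 2}; with 0 ≤ l_f ≤ n_f−1 = 3, the allowed l_f values are {0, 2}.
For l_f = 0: m_f ∈ {m_i−1, m_i, m_i+1} ∩ [−0, 0] = {0} → 1 state.
For l_f = 2: m_f ∈ {m_i−1, m_i, m_i+1} ∩ [−2, 2] = {-1, 0, 1} → 3 states.
Total: 4.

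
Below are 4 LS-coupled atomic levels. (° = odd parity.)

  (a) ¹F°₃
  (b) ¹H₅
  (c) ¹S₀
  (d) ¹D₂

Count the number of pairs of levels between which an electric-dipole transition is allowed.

(a)–(b): forbidden (ΔL, ΔJ).
(a)–(c): forbidden (ΔL, ΔJ).
(a)–(d): allowed.
(b)–(c): forbidden (parity, ΔL, ΔJ).
(b)–(d): forbidden (parity, ΔL, ΔJ).
(c)–(d): forbidden (parity, ΔL, ΔJ).
Allowed pairs: 1 of 6.

1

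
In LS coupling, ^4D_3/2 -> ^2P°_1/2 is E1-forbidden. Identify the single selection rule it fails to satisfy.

Parity must change: even → odd — passes.
ΔS = 0: S: 3/2 → 1/2 — fails.
ΔL = 0, ±1 (not L=0↔0): L: 2 → 1, ΔL = -1 — passes.
ΔJ = 0, ±1 (not J=0↔0): J: 3/2 → 1/2, ΔJ = -1 — passes.

the ΔS = 0 rule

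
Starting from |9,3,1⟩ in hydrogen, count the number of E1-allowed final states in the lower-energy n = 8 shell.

6

E1 requires Δl = ±1, so l_f ∈ {2, 4}; with 0 ≤ l_f ≤ n_f−1 = 7, the allowed l_f values are {2, 4}.
For l_f = 2: m_f ∈ {m_i−1, m_i, m_i+1} ∩ [−2, 2] = {0, 1, 2} → 3 states.
For l_f = 4: m_f ∈ {m_i−1, m_i, m_i+1} ∩ [−4, 4] = {0, 1, 2} → 3 states.
Total: 6.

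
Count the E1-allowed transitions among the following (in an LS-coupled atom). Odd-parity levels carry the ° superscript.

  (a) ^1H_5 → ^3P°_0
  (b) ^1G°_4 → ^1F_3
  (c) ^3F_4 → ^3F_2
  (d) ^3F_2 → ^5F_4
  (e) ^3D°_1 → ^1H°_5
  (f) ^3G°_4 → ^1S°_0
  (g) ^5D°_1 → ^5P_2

(a) forbidden (ΔS, ΔL, ΔJ fail)
(b) allowed
(c) forbidden (parity, ΔJ fail)
(d) forbidden (parity, ΔS, ΔJ fail)
(e) forbidden (parity, ΔS, ΔL, ΔJ fail)
(f) forbidden (parity, ΔS, ΔL, ΔJ fail)
(g) allowed
Total allowed: 2 of 7.

2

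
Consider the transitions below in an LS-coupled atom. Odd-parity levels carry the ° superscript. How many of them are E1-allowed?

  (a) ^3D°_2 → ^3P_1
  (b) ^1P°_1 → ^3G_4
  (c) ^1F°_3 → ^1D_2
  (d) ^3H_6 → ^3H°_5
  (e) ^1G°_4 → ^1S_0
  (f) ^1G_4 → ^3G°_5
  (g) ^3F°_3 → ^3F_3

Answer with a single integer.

(a) allowed
(b) forbidden (ΔS, ΔL, ΔJ fail)
(c) allowed
(d) allowed
(e) forbidden (ΔL, ΔJ fail)
(f) forbidden (ΔS fails)
(g) allowed
Total allowed: 4 of 7.

4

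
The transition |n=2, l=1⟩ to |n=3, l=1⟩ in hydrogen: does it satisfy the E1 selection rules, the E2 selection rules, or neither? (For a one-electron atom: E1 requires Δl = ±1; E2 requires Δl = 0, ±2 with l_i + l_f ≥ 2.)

Δl = 1 − 1 = +0; l_i + l_f = 2.
E1 (Δl = ±1): not satisfied.
E2 (Δl = 0,±2, l_i+l_f ≥ 2): satisfied.

E2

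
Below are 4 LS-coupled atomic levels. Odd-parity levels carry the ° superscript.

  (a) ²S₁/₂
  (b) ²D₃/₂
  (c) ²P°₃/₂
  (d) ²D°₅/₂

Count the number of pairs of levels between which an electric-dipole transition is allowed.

(a)–(b): forbidden (parity, ΔL).
(a)–(c): allowed.
(a)–(d): forbidden (ΔL, ΔJ).
(b)–(c): allowed.
(b)–(d): allowed.
(c)–(d): forbidden (parity).
Allowed pairs: 3 of 6.

3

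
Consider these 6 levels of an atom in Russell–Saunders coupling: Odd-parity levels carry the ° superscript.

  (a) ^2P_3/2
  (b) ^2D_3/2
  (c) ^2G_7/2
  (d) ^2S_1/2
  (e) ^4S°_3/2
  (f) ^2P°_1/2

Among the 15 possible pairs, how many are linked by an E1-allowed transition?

3

(a)–(b): forbidden (parity).
(a)–(c): forbidden (parity, ΔL, ΔJ).
(a)–(d): forbidden (parity).
(a)–(e): forbidden (ΔS).
(a)–(f): allowed.
(b)–(c): forbidden (parity, ΔL, ΔJ).
(b)–(d): forbidden (parity, ΔL).
(b)–(e): forbidden (ΔS, ΔL).
(b)–(f): allowed.
(c)–(d): forbidden (parity, ΔL, ΔJ).
(c)–(e): forbidden (ΔS, ΔL, ΔJ).
(c)–(f): forbidden (ΔL, ΔJ).
(d)–(e): forbidden (ΔS, ΔL).
(d)–(f): allowed.
(e)–(f): forbidden (parity, ΔS).
Allowed pairs: 3 of 15.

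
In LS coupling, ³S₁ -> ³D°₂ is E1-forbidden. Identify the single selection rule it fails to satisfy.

the ΔL = 0, ±1 rule

Initial level: S=1, L=0, J=1, parity even. Final level: S=1, L=2, J=2, parity odd.
ΔJ = 0, ±1 (not J=0↔0): J: 1 → 2, ΔJ = +1 — passes.
ΔS = 0: S: 1 → 1 — passes.
Parity must change: even → odd — passes.
ΔL = 0, ±1 (not L=0↔0): L: 0 → 2, ΔL = +2 — fails.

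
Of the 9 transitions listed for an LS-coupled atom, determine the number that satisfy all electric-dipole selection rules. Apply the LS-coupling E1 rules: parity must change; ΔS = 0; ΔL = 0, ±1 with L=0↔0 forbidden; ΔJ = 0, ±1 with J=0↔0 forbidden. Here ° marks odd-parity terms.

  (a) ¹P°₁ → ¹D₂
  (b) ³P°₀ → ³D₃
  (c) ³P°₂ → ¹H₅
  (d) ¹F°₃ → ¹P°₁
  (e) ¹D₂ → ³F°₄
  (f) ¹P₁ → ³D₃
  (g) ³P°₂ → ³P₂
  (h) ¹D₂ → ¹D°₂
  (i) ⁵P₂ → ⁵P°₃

4

(a) allowed
(b) forbidden (ΔJ fails)
(c) forbidden (ΔS, ΔL, ΔJ fail)
(d) forbidden (parity, ΔL, ΔJ fail)
(e) forbidden (ΔS, ΔJ fail)
(f) forbidden (parity, ΔS, ΔJ fail)
(g) allowed
(h) allowed
(i) allowed
Total allowed: 4 of 9.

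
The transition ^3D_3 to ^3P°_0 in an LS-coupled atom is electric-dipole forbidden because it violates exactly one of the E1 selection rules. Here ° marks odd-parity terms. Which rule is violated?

Reading off the term symbols: S 1→1, L 2→1, J 3→0, parity even→odd.
ΔL = 0, ±1 (not L=0↔0): L: 2 → 1, ΔL = -1 — satisfied.
ΔS = 0: S: 1 → 1 — satisfied.
Parity must change: even → odd — satisfied.
ΔJ = 0, ±1 (not J=0↔0): J: 3 → 0, ΔJ = -3 — violated.

the ΔJ = 0, ±1 rule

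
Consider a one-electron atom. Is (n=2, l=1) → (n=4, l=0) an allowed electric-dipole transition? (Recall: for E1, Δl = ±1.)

Δl = 0 − 1 = -1; the E1 rule Δl = ±1 is ✓.
All E1 selection rules are satisfied.

allowed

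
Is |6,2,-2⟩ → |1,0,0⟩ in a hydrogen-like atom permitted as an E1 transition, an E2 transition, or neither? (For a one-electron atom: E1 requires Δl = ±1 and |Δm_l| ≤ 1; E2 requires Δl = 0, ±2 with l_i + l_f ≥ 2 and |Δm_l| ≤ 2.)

E2

Δl = 0 − 2 = -2; l_i + l_f = 2.
Δm_l = +2.
E1 (Δl = ±1, |Δm_l| ≤ 1): not satisfied.
E2 (Δl = 0,±2, l_i+l_f ≥ 2, |Δm_l| ≤ 2): satisfied.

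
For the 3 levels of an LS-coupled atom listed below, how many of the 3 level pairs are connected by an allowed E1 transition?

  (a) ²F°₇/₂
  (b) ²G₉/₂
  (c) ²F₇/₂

2

(a)–(b): allowed.
(a)–(c): allowed.
(b)–(c): forbidden (parity).
Allowed pairs: 2 of 3.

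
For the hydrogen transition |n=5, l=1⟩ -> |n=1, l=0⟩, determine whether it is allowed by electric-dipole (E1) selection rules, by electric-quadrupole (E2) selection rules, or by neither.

Δl = 0 − 1 = -1; l_i + l_f = 1.
E1 (Δl = ±1): satisfied.
E2 (Δl = 0,±2, l_i+l_f ≥ 2): not satisfied.

E1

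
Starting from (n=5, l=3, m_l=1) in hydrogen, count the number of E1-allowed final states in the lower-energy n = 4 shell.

3

E1 requires Δl = ±1, so l_f ∈ {2, 4}; with 0 ≤ l_f ≤ n_f−1 = 3, the allowed l_f values are {2}.
For l_f = 2: m_f ∈ {m_i−1, m_i, m_i+1} ∩ [−2, 2] = {0, 1, 2} → 3 states.
Total: 3.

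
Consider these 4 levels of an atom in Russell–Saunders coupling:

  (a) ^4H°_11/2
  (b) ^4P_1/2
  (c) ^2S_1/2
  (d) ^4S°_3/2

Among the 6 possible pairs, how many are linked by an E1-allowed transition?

1

(a)–(b): forbidden (ΔL, ΔJ).
(a)–(c): forbidden (ΔS, ΔL, ΔJ).
(a)–(d): forbidden (parity, ΔL, ΔJ).
(b)–(c): forbidden (parity, ΔS).
(b)–(d): allowed.
(c)–(d): forbidden (ΔS, ΔL).
Allowed pairs: 1 of 6.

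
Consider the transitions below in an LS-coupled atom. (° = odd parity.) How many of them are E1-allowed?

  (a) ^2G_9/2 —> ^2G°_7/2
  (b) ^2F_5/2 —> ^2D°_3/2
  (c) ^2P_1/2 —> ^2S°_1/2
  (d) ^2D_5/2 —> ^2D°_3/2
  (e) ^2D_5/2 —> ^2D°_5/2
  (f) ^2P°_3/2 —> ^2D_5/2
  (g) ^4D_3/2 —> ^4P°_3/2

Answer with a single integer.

7

(a) allowed
(b) allowed
(c) allowed
(d) allowed
(e) allowed
(f) allowed
(g) allowed
Total allowed: 7 of 7.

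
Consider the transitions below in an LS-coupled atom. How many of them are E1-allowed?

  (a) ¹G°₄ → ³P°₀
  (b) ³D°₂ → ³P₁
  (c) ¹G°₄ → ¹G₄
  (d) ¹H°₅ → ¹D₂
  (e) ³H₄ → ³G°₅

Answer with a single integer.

3

(a) forbidden (parity, ΔS, ΔL, ΔJ fail)
(b) allowed
(c) allowed
(d) forbidden (ΔL, ΔJ fail)
(e) allowed
Total allowed: 3 of 5.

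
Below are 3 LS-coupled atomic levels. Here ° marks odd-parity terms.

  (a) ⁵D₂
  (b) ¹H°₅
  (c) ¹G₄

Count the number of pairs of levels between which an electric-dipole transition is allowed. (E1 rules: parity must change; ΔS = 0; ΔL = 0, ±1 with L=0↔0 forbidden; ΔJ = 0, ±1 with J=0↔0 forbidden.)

(a)–(b): forbidden (ΔS, ΔL, ΔJ).
(a)–(c): forbidden (parity, ΔS, ΔL, ΔJ).
(b)–(c): allowed.
Allowed pairs: 1 of 3.

1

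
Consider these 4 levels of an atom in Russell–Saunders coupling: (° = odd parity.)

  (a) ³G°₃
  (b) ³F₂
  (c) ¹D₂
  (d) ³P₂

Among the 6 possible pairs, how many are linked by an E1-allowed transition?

1

(a)–(b): allowed.
(a)–(c): forbidden (ΔS, ΔL).
(a)–(d): forbidden (ΔL).
(b)–(c): forbidden (parity, ΔS).
(b)–(d): forbidden (parity, ΔL).
(c)–(d): forbidden (parity, ΔS).
Allowed pairs: 1 of 6.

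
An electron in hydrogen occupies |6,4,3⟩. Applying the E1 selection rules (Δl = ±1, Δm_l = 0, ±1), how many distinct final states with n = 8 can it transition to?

E1 requires Δl = ±1, so l_f ∈ {3, 5}; with 0 ≤ l_f ≤ n_f−1 = 7, the allowed l_f values are {3, 5}.
For l_f = 3: m_f ∈ {m_i−1, m_i, m_i+1} ∩ [−3, 3] = {2, 3} → 2 states.
For l_f = 5: m_f ∈ {m_i−1, m_i, m_i+1} ∩ [−5, 5] = {2, 3, 4} → 3 states.
Total: 5.

5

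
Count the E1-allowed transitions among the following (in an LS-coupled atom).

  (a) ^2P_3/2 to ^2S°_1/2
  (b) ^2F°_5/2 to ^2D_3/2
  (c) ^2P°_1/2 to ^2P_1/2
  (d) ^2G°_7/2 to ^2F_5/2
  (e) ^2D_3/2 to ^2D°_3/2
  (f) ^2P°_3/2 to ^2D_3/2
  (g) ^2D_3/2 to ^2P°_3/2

(a) allowed
(b) allowed
(c) allowed
(d) allowed
(e) allowed
(f) allowed
(g) allowed
Total allowed: 7 of 7.

7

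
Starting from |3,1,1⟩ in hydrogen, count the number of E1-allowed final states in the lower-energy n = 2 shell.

1

E1 requires Δl = ±1, so l_f ∈ {0, 2}; with 0 ≤ l_f ≤ n_f−1 = 1, the allowed l_f values are {0}.
For l_f = 0: m_f ∈ {m_i−1, m_i, m_i+1} ∩ [−0, 0] = {0} → 1 state.
Total: 1.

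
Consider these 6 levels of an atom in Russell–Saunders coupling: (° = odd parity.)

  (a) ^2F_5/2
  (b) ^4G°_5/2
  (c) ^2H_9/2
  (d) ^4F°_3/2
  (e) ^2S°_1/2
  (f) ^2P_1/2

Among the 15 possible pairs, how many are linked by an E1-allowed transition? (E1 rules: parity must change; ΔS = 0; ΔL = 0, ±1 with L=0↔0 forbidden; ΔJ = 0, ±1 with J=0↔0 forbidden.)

(a)–(b): forbidden (ΔS).
(a)–(c): forbidden (parity, ΔL, ΔJ).
(a)–(d): forbidden (ΔS).
(a)–(e): forbidden (ΔL, ΔJ).
(a)–(f): forbidden (parity, ΔL, ΔJ).
(b)–(c): forbidden (ΔS, ΔJ).
(b)–(d): forbidden (parity).
(b)–(e): forbidden (parity, ΔS, ΔL, ΔJ).
(b)–(f): forbidden (ΔS, ΔL, ΔJ).
(c)–(d): forbidden (ΔS, ΔL, ΔJ).
(c)–(e): forbidden (ΔL, ΔJ).
(c)–(f): forbidden (parity, ΔL, ΔJ).
(d)–(e): forbidden (parity, ΔS, ΔL).
(d)–(f): forbidden (ΔS, ΔL).
(e)–(f): allowed.
Allowed pairs: 1 of 15.

1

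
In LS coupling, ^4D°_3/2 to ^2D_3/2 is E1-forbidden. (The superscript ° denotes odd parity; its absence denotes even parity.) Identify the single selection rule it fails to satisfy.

the ΔS = 0 rule

Parity must change: odd → even — satisfied.
ΔS = 0: S: 3/2 → 1/2 — violated.
ΔL = 0, ±1 (not L=0↔0): L: 2 → 2, ΔL = +0 — satisfied.
ΔJ = 0, ±1 (not J=0↔0): J: 3/2 → 3/2, ΔJ = +0 — satisfied.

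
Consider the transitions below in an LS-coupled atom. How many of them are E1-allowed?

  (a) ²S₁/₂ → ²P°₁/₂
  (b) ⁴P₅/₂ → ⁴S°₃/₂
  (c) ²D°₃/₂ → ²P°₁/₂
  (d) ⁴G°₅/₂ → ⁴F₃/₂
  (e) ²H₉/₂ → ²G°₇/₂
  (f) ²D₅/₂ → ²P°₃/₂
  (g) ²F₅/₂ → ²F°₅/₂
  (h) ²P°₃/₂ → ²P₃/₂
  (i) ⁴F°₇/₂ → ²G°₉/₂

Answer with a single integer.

7

(a) allowed
(b) allowed
(c) forbidden (parity fails)
(d) allowed
(e) allowed
(f) allowed
(g) allowed
(h) allowed
(i) forbidden (parity, ΔS fail)
Total allowed: 7 of 9.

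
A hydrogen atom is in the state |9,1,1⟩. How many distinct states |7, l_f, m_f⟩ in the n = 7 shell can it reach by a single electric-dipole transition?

E1 requires Δl = ±1, so l_f ∈ {0, 2}; with 0 ≤ l_f ≤ n_f−1 = 6, the allowed l_f values are {0, 2}.
For l_f = 0: m_f ∈ {m_i−1, m_i, m_i+1} ∩ [−0, 0] = {0} → 1 state.
For l_f = 2: m_f ∈ {m_i−1, m_i, m_i+1} ∩ [−2, 2] = {0, 1, 2} → 3 states.
Total: 4.

4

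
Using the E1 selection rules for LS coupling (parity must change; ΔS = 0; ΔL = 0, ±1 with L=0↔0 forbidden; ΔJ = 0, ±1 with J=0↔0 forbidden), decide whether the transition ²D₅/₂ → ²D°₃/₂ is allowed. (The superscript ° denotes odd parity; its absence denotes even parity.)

Parity must change: even → odd — satisfied.
ΔS = 0: S: 1/2 → 1/2 — satisfied.
ΔL = 0, ±1 (not L=0↔0): L: 2 → 2, ΔL = +0 — satisfied.
ΔJ = 0, ±1 (not J=0↔0): J: 5/2 → 3/2, ΔJ = -1 — satisfied.
All four E1 rules are satisfied.

allowed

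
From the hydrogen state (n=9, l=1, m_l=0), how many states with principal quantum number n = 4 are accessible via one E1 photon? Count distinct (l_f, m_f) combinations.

E1 requires Δl = ±1, so l_f ∈ {0, 2}; with 0 ≤ l_f ≤ n_f−1 = 3, the allowed l_f values are {0, 2}.
For l_f = 0: m_f ∈ {m_i−1, m_i, m_i+1} ∩ [−0, 0] = {0} → 1 state.
For l_f = 2: m_f ∈ {m_i−1, m_i, m_i+1} ∩ [−2, 2] = {-1, 0, 1} → 3 states.
Total: 4.

4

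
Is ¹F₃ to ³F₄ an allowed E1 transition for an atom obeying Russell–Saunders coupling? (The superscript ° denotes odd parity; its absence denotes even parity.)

Parity must change: even → even — fails.
ΔL = 0, ±1 (not L=0↔0): L: 3 → 3, ΔL = +0 — passes.
ΔJ = 0, ±1 (not J=0↔0): J: 3 → 4, ΔJ = +1 — passes.
ΔS = 0: S: 0 → 1 — fails.
Rule(s) violated: parity, ΔS.

forbidden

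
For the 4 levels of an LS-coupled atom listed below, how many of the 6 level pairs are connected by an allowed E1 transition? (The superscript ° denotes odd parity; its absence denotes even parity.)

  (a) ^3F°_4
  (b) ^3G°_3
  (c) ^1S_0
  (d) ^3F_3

2

(a)–(b): forbidden (parity).
(a)–(c): forbidden (ΔS, ΔL, ΔJ).
(a)–(d): allowed.
(b)–(c): forbidden (ΔS, ΔL, ΔJ).
(b)–(d): allowed.
(c)–(d): forbidden (parity, ΔS, ΔL, ΔJ).
Allowed pairs: 2 of 6.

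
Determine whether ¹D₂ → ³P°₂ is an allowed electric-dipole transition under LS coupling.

forbidden

Parity must change: even → odd — satisfied.
ΔJ = 0, ±1 (not J=0↔0): J: 2 → 2, ΔJ = +0 — satisfied.
ΔS = 0: S: 0 → 1 — violated.
ΔL = 0, ±1 (not L=0↔0): L: 2 → 1, ΔL = -1 — satisfied.
Rule(s) violated: ΔS.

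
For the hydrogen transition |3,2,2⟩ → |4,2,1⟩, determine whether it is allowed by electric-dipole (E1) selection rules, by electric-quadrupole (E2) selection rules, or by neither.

Δl = 2 − 2 = +0; l_i + l_f = 4.
Δm_l = -1.
E1 (Δl = ±1, |Δm_l| ≤ 1): not satisfied.
E2 (Δl = 0,±2, l_i+l_f ≥ 2, |Δm_l| ≤ 2): satisfied.

E2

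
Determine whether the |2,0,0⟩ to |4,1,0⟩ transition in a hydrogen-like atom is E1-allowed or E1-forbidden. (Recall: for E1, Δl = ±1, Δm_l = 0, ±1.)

allowed

l: 0 → 1 (Δl = +1). Δl = ±1 ✓.
m_l: 0 → 0 (Δm_l = +0). |Δm_l| ≤ 1 ✓.
All E1 selection rules are satisfied.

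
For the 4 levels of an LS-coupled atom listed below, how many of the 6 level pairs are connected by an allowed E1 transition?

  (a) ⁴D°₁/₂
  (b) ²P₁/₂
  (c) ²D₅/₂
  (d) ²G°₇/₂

(a)–(b): forbidden (ΔS).
(a)–(c): forbidden (ΔS, ΔJ).
(a)–(d): forbidden (parity, ΔS, ΔL, ΔJ).
(b)–(c): forbidden (parity, ΔJ).
(b)–(d): forbidden (ΔL, ΔJ).
(c)–(d): forbidden (ΔL).
Allowed pairs: 0 of 6.

0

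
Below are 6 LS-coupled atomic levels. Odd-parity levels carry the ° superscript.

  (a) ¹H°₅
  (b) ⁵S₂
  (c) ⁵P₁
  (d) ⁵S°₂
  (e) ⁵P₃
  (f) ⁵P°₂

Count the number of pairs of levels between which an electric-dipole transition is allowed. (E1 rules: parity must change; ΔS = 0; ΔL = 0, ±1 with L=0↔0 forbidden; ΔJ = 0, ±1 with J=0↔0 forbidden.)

(a)–(b): forbidden (ΔS, ΔL, ΔJ).
(a)–(c): forbidden (ΔS, ΔL, ΔJ).
(a)–(d): forbidden (parity, ΔS, ΔL, ΔJ).
(a)–(e): forbidden (ΔS, ΔL, ΔJ).
(a)–(f): forbidden (parity, ΔS, ΔL, ΔJ).
(b)–(c): forbidden (parity).
(b)–(d): forbidden (ΔL).
(b)–(e): forbidden (parity).
(b)–(f): allowed.
(c)–(d): allowed.
(c)–(e): forbidden (parity, ΔJ).
(c)–(f): allowed.
(d)–(e): allowed.
(d)–(f): forbidden (parity).
(e)–(f): allowed.
Allowed pairs: 5 of 15.

5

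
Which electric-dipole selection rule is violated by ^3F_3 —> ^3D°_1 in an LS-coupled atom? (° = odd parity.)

the ΔJ = 0, ±1 rule

Reading off the term symbols: S 1→1, L 3→2, J 3→1, parity even→odd.
Parity must change: even → odd — passes.
ΔS = 0: S: 1 → 1 — passes.
ΔL = 0, ±1 (not L=0↔0): L: 3 → 2, ΔL = -1 — passes.
ΔJ = 0, ±1 (not J=0↔0): J: 3 → 1, ΔJ = -2 — fails.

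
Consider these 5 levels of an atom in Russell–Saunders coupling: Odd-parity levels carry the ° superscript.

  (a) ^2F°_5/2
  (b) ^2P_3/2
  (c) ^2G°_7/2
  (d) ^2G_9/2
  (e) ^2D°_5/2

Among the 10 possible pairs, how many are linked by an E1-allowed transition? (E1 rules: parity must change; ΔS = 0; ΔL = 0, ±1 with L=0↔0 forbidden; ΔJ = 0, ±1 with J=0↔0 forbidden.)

2

(a)–(b): forbidden (ΔL).
(a)–(c): forbidden (parity).
(a)–(d): forbidden (ΔJ).
(a)–(e): forbidden (parity).
(b)–(c): forbidden (ΔL, ΔJ).
(b)–(d): forbidden (parity, ΔL, ΔJ).
(b)–(e): allowed.
(c)–(d): allowed.
(c)–(e): forbidden (parity, ΔL).
(d)–(e): forbidden (ΔL, ΔJ).
Allowed pairs: 2 of 10.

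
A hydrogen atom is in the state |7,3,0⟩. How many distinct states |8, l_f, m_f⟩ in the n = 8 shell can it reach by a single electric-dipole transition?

E1 requires Δl = ±1, so l_f ∈ {2, 4}; with 0 ≤ l_f ≤ n_f−1 = 7, the allowed l_f values are {2, 4}.
For l_f = 2: m_f ∈ {m_i−1, m_i, m_i+1} ∩ [−2, 2] = {-1, 0, 1} → 3 states.
For l_f = 4: m_f ∈ {m_i−1, m_i, m_i+1} ∩ [−4, 4] = {-1, 0, 1} → 3 states.
Total: 6.

6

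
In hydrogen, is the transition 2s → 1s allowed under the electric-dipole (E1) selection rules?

forbidden

Δl = 0 − 0 = +0; the E1 rule Δl = ±1 is ✗.
The transition is electric-dipole forbidden.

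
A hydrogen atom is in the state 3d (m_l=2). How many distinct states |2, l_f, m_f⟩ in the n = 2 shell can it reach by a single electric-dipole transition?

E1 requires Δl = ±1, so l_f ∈ {1, 3}; with 0 ≤ l_f ≤ n_f−1 = 1, the allowed l_f values are {1}.
For l_f = 1: m_f ∈ {m_i−1, m_i, m_i+1} ∩ [−1, 1] = {1} → 1 state.
Total: 1.

1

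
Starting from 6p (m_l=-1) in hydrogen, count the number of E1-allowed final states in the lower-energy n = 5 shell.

E1 requires Δl = ±1, so l_f ∈ {0, 2}; with 0 ≤ l_f ≤ n_f−1 = 4, the allowed l_f values are {0, 2}.
For l_f = 0: m_f ∈ {m_i−1, m_i, m_i+1} ∩ [−0, 0] = {0} → 1 state.
For l_f = 2: m_f ∈ {m_i−1, m_i, m_i+1} ∩ [−2, 2] = {-2, -1, 0} → 3 states.
Total: 4.

4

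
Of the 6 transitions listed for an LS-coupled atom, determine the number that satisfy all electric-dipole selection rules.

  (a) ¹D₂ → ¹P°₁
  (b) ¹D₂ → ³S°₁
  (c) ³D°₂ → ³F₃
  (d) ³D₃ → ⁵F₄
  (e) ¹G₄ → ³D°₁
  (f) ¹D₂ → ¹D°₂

(a) allowed
(b) forbidden (ΔS, ΔL fail)
(c) allowed
(d) forbidden (parity, ΔS fail)
(e) forbidden (ΔS, ΔL, ΔJ fail)
(f) allowed
Total allowed: 3 of 6.

3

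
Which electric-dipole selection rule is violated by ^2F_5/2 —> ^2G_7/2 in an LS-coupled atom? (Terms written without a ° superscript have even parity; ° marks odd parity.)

Initial level: S=1/2, L=3, J=5/2, parity even. Final level: S=1/2, L=4, J=7/2, parity even.
Parity must change: even → even — violated.
ΔS = 0: S: 1/2 → 1/2 — satisfied.
ΔL = 0, ±1 (not L=0↔0): L: 3 → 4, ΔL = +1 — satisfied.
ΔJ = 0, ±1 (not J=0↔0): J: 5/2 → 7/2, ΔJ = +1 — satisfied.

parity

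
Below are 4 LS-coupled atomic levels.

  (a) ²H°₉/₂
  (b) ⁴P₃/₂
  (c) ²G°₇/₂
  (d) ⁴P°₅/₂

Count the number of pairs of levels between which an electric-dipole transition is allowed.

(a)–(b): forbidden (ΔS, ΔL, ΔJ).
(a)–(c): forbidden (parity).
(a)–(d): forbidden (parity, ΔS, ΔL, ΔJ).
(b)–(c): forbidden (ΔS, ΔL, ΔJ).
(b)–(d): allowed.
(c)–(d): forbidden (parity, ΔS, ΔL).
Allowed pairs: 1 of 6.

1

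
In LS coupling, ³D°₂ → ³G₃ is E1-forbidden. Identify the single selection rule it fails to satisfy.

Parity must change: odd → even — passes.
ΔS = 0: S: 1 → 1 — passes.
ΔL = 0, ±1 (not L=0↔0): L: 2 → 4, ΔL = +2 — fails.
ΔJ = 0, ±1 (not J=0↔0): J: 2 → 3, ΔJ = +1 — passes.

the ΔL = 0, ±1 rule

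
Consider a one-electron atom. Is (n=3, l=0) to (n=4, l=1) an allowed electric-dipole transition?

allowed

Δl = 1 − 0 = +1; the E1 rule Δl = ±1 is ok.
All E1 selection rules are satisfied.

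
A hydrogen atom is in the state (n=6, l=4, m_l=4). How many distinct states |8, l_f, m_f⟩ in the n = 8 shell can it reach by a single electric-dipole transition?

E1 requires Δl = ±1, so l_f ∈ {3, 5}; with 0 ≤ l_f ≤ n_f−1 = 7, the allowed l_f values are {3, 5}.
For l_f = 3: m_f ∈ {m_i−1, m_i, m_i+1} ∩ [−3, 3] = {3} → 1 state.
For l_f = 5: m_f ∈ {m_i−1, m_i, m_i+1} ∩ [−5, 5] = {3, 4, 5} → 3 states.
Total: 4.

4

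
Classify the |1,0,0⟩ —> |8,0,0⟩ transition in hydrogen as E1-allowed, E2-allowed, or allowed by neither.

Δl = 0 − 0 = +0; l_i + l_f = 0.
Δm_l = +0.
E1 (Δl = ±1, |Δm_l| ≤ 1): not satisfied.
E2 (Δl = 0,±2, l_i+l_f ≥ 2, |Δm_l| ≤ 2): not satisfied.

neither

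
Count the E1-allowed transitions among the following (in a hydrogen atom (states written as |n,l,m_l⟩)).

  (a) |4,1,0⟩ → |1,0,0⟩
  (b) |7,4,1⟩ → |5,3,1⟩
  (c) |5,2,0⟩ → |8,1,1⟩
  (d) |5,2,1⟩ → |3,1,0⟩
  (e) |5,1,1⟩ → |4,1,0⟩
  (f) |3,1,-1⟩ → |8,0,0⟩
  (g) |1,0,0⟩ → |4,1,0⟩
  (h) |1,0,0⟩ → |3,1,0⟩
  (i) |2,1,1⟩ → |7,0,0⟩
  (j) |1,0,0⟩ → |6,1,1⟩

9

(a) allowed
(b) allowed
(c) allowed
(d) allowed
(e) forbidden — Δl = +0 (E1 requires Δl = ±1)
(f) allowed
(g) allowed
(h) allowed
(i) allowed
(j) allowed
Total allowed: 9 of 10.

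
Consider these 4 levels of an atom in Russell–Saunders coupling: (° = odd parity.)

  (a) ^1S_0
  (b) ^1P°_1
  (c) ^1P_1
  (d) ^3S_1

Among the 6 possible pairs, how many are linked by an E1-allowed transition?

(a)–(b): allowed.
(a)–(c): forbidden (parity).
(a)–(d): forbidden (parity, ΔS, ΔL).
(b)–(c): allowed.
(b)–(d): forbidden (ΔS).
(c)–(d): forbidden (parity, ΔS).
Allowed pairs: 2 of 6.

2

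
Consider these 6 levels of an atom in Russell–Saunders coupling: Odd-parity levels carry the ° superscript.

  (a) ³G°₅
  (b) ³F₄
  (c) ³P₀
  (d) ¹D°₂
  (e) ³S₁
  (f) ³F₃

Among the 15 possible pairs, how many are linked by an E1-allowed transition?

(a)–(b): allowed.
(a)–(c): forbidden (ΔL, ΔJ).
(a)–(d): forbidden (parity, ΔS, ΔL, ΔJ).
(a)–(e): forbidden (ΔL, ΔJ).
(a)–(f): forbidden (ΔJ).
(b)–(c): forbidden (parity, ΔL, ΔJ).
(b)–(d): forbidden (ΔS, ΔJ).
(b)–(e): forbidden (parity, ΔL, ΔJ).
(b)–(f): forbidden (parity).
(c)–(d): forbidden (ΔS, ΔJ).
(c)–(e): forbidden (parity).
(c)–(f): forbidden (parity, ΔL, ΔJ).
(d)–(e): forbidden (ΔS, ΔL).
(d)–(f): forbidden (ΔS).
(e)–(f): forbidden (parity, ΔL, ΔJ).
Allowed pairs: 1 of 15.

1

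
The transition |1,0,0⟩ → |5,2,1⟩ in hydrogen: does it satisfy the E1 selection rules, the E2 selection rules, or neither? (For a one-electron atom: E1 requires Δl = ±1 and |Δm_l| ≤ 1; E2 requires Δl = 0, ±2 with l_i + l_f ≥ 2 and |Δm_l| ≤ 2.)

Δl = 2 − 0 = +2; l_i + l_f = 2.
Δm_l = +1.
E1 (Δl = ±1, |Δm_l| ≤ 1): not satisfied.
E2 (Δl = 0,±2, l_i+l_f ≥ 2, |Δm_l| ≤ 2): satisfied.

E2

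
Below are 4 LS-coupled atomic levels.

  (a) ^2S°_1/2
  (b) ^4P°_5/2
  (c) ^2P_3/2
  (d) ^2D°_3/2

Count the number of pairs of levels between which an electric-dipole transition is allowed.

(a)–(b): forbidden (parity, ΔS, ΔJ).
(a)–(c): allowed.
(a)–(d): forbidden (parity, ΔL).
(b)–(c): forbidden (ΔS).
(b)–(d): forbidden (parity, ΔS).
(c)–(d): allowed.
Allowed pairs: 2 of 6.

2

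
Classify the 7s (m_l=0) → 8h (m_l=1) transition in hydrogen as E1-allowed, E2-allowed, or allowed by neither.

Δl = 5 − 0 = +5; l_i + l_f = 5.
Δm_l = +1.
E1 (Δl = ±1, |Δm_l| ≤ 1): not satisfied.
E2 (Δl = 0,±2, l_i+l_f ≥ 2, |Δm_l| ≤ 2): not satisfied.

neither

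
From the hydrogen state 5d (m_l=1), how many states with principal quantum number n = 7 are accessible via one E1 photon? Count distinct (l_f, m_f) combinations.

E1 requires Δl = ±1, so l_f ∈ {1, 3}; with 0 ≤ l_f ≤ n_f−1 = 6, the allowed l_f values are {1, 3}.
For l_f = 1: m_f ∈ {m_i−1, m_i, m_i+1} ∩ [−1, 1] = {0, 1} → 2 states.
For l_f = 3: m_f ∈ {m_i−1, m_i, m_i+1} ∩ [−3, 3] = {0, 1, 2} → 3 states.
Total: 5.

5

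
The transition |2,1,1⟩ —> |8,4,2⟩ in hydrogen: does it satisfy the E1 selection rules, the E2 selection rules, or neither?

Δl = 4 − 1 = +3; l_i + l_f = 5.
Δm_l = +1.
E1 (Δl = ±1, |Δm_l| ≤ 1): not satisfied.
E2 (Δl = 0,±2, l_i+l_f ≥ 2, |Δm_l| ≤ 2): not satisfied.

neither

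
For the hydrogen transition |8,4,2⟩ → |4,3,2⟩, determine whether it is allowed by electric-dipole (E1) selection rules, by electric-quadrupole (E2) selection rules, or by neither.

Δl = 3 − 4 = -1; l_i + l_f = 7.
Δm_l = +0.
E1 (Δl = ±1, |Δm_l| ≤ 1): satisfied.
E2 (Δl = 0,±2, l_i+l_f ≥ 2, |Δm_l| ≤ 2): not satisfied.

E1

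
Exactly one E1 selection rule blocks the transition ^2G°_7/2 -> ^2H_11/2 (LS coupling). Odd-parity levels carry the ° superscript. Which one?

the ΔJ = 0, ±1 rule

Reading off the term symbols: S 1/2→1/2, L 4→5, J 7/2→11/2, parity odd→even.
ΔL = 0, ±1 (not L=0↔0): L: 4 → 5, ΔL = +1 — ok.
ΔJ = 0, ±1 (not J=0↔0): J: 7/2 → 11/2, ΔJ = +2 — fails.
Parity must change: odd → even — ok.
ΔS = 0: S: 1/2 → 1/2 — ok.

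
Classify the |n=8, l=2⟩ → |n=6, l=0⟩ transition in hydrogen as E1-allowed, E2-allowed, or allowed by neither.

E2

Δl = 0 − 2 = -2; l_i + l_f = 2.
E1 (Δl = ±1): not satisfied.
E2 (Δl = 0,±2, l_i+l_f ≥ 2): satisfied.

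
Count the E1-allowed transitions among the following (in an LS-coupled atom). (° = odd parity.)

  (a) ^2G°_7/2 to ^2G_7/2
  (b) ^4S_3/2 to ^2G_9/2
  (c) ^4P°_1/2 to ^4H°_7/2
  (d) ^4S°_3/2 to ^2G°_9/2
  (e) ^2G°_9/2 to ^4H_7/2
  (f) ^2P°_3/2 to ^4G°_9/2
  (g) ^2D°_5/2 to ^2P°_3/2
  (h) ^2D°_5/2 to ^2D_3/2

2

(a) allowed
(b) forbidden (parity, ΔS, ΔL, ΔJ fail)
(c) forbidden (parity, ΔL, ΔJ fail)
(d) forbidden (parity, ΔS, ΔL, ΔJ fail)
(e) forbidden (ΔS fails)
(f) forbidden (parity, ΔS, ΔL, ΔJ fail)
(g) forbidden (parity fails)
(h) allowed
Total allowed: 2 of 8.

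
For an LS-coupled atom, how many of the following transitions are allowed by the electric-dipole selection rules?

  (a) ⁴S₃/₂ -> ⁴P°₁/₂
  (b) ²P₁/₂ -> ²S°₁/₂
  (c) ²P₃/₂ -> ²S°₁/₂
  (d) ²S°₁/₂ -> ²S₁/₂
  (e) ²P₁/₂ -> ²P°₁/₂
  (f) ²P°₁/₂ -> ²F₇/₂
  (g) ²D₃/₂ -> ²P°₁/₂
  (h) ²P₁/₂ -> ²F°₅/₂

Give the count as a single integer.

(a) allowed
(b) allowed
(c) allowed
(d) forbidden (ΔL fails)
(e) allowed
(f) forbidden (ΔL, ΔJ fail)
(g) allowed
(h) forbidden (ΔL, ΔJ fail)
Total allowed: 5 of 8.

5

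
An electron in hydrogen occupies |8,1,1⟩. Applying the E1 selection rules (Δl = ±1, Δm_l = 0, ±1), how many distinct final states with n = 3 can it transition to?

4

E1 requires Δl = ±1, so l_f ∈ {0, 2}; with 0 ≤ l_f ≤ n_f−1 = 2, the allowed l_f values are {0, 2}.
For l_f = 0: m_f ∈ {m_i−1, m_i, m_i+1} ∩ [−0, 0] = {0} → 1 state.
For l_f = 2: m_f ∈ {m_i−1, m_i, m_i+1} ∩ [−2, 2] = {0, 1, 2} → 3 states.
Total: 4.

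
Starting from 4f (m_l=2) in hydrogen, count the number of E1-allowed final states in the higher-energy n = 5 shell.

5

E1 requires Δl = ±1, so l_f ∈ {2, 4}; with 0 ≤ l_f ≤ n_f−1 = 4, the allowed l_f values are {2, 4}.
For l_f = 2: m_f ∈ {m_i−1, m_i, m_i+1} ∩ [−2, 2] = {1, 2} → 2 states.
For l_f = 4: m_f ∈ {m_i−1, m_i, m_i+1} ∩ [−4, 4] = {1, 2, 3} → 3 states.
Total: 5.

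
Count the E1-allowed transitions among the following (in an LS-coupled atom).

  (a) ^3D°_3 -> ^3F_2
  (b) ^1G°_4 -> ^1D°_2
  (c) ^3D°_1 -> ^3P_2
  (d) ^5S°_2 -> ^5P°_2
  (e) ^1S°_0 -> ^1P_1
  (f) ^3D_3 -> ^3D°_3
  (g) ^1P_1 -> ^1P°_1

(a) allowed
(b) forbidden (parity, ΔL, ΔJ fail)
(c) allowed
(d) forbidden (parity fails)
(e) allowed
(f) allowed
(g) allowed
Total allowed: 5 of 7.

5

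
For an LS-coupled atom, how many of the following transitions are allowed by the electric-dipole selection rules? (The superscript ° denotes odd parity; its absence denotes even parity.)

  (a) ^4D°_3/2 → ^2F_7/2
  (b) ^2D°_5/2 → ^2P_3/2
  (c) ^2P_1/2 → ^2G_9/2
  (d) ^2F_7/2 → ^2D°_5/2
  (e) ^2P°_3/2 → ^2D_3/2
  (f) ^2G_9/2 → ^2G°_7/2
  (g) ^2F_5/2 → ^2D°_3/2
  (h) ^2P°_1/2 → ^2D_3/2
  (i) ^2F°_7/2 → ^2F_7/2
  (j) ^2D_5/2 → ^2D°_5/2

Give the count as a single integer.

8

(a) forbidden (ΔS, ΔJ fail)
(b) allowed
(c) forbidden (parity, ΔL, ΔJ fail)
(d) allowed
(e) allowed
(f) allowed
(g) allowed
(h) allowed
(i) allowed
(j) allowed
Total allowed: 8 of 10.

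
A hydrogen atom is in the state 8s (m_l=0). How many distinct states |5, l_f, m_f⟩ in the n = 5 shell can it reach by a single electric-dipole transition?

E1 requires Δl = ±1, so l_f ∈ {-1, 1}; with 0 ≤ l_f ≤ n_f−1 = 4, the allowed l_f values are {1}.
For l_f = 1: m_f ∈ {m_i−1, m_i, m_i+1} ∩ [−1, 1] = {-1, 0, 1} → 3 states.
Total: 3.

3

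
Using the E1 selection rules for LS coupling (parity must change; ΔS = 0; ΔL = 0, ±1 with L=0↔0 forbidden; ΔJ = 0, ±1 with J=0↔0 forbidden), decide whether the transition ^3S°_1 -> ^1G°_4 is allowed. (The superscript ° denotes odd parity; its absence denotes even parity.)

forbidden

Reading off the term symbols: S 1→0, L 0→4, J 1→4, parity odd→odd.
Parity must change: odd → odd — fails.
ΔS = 0: S: 1 → 0 — fails.
ΔL = 0, ±1 (not L=0↔0): L: 0 → 4, ΔL = +4 — fails.
ΔJ = 0, ±1 (not J=0↔0): J: 1 → 4, ΔJ = +3 — fails.
Rule(s) violated: parity, ΔS, ΔL, ΔJ.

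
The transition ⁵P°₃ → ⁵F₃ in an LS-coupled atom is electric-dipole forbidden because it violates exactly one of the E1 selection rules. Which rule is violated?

Parity must change: odd → even — satisfied.
ΔS = 0: S: 2 → 2 — satisfied.
ΔL = 0, ±1 (not L=0↔0): L: 1 → 3, ΔL = +2 — violated.
ΔJ = 0, ±1 (not J=0↔0): J: 3 → 3, ΔJ = +0 — satisfied.

the ΔL = 0, ±1 rule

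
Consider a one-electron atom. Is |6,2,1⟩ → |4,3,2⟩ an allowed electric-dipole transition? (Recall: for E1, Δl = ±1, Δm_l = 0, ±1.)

allowed

Δl = 3 − 2 = +1; the E1 rule Δl = ±1 is passes.
m_l: 1 → 2 (Δm_l = +1). |Δm_l| ≤ 1 passes.
All E1 selection rules are satisfied.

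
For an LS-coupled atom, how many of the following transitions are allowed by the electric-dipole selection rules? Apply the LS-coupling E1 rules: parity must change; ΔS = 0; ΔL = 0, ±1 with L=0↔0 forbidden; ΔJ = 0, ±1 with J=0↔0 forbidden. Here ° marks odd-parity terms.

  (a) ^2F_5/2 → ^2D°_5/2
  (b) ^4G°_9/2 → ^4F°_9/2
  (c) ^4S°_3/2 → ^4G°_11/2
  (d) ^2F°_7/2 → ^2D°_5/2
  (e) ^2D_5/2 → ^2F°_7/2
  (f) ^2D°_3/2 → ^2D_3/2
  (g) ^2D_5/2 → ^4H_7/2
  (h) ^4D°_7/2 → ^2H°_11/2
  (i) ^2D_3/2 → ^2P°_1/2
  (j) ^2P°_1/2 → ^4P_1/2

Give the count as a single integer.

(a) allowed
(b) forbidden (parity fails)
(c) forbidden (parity, ΔL, ΔJ fail)
(d) forbidden (parity fails)
(e) allowed
(f) allowed
(g) forbidden (parity, ΔS, ΔL fail)
(h) forbidden (parity, ΔS, ΔL, ΔJ fail)
(i) allowed
(j) forbidden (ΔS fails)
Total allowed: 4 of 10.

4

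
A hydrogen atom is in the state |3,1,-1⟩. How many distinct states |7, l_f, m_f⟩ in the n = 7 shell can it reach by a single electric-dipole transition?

E1 requires Δl = ±1, so l_f ∈ {0, 2}; with 0 ≤ l_f ≤ n_f−1 = 6, the allowed l_f values are {0, 2}.
For l_f = 0: m_f ∈ {m_i−1, m_i, m_i+1} ∩ [−0, 0] = {0} → 1 state.
For l_f = 2: m_f ∈ {m_i−1, m_i, m_i+1} ∩ [−2, 2] = {-2, -1, 0} → 3 states.
Total: 4.

4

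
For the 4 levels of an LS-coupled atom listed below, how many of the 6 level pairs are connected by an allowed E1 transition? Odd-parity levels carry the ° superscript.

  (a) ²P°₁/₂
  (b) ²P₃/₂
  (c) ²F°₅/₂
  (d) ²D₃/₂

3

(a)–(b): allowed.
(a)–(c): forbidden (parity, ΔL, ΔJ).
(a)–(d): allowed.
(b)–(c): forbidden (ΔL).
(b)–(d): forbidden (parity).
(c)–(d): allowed.
Allowed pairs: 3 of 6.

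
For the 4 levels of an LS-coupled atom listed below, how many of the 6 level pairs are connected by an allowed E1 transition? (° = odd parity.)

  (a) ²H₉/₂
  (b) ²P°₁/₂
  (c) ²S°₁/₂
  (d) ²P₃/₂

(a)–(b): forbidden (ΔL, ΔJ).
(a)–(c): forbidden (ΔL, ΔJ).
(a)–(d): forbidden (parity, ΔL, ΔJ).
(b)–(c): forbidden (parity).
(b)–(d): allowed.
(c)–(d): allowed.
Allowed pairs: 2 of 6.

2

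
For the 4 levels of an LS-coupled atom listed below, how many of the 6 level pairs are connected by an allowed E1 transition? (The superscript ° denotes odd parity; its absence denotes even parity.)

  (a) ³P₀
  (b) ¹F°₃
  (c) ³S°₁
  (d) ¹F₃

(a)–(b): forbidden (ΔS, ΔL, ΔJ).
(a)–(c): allowed.
(a)–(d): forbidden (parity, ΔS, ΔL, ΔJ).
(b)–(c): forbidden (parity, ΔS, ΔL, ΔJ).
(b)–(d): allowed.
(c)–(d): forbidden (ΔS, ΔL, ΔJ).
Allowed pairs: 2 of 6.

2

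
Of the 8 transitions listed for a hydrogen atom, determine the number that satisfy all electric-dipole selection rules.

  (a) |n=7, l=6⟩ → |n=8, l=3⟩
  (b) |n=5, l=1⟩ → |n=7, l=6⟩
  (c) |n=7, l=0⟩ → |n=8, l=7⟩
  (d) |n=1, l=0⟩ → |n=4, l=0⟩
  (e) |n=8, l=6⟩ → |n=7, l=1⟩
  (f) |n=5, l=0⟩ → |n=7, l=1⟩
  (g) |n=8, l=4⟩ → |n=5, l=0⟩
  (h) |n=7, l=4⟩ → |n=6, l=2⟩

1

(a) forbidden — Δl = -3 (E1 requires Δl = ±1)
(b) forbidden — Δl = +5 (E1 requires Δl = ±1)
(c) forbidden — Δl = +7 (E1 requires Δl = ±1)
(d) forbidden — Δl = +0 (E1 requires Δl = ±1)
(e) forbidden — Δl = -5 (E1 requires Δl = ±1)
(f) allowed
(g) forbidden — Δl = -4 (E1 requires Δl = ±1)
(h) forbidden — Δl = -2 (E1 requires Δl = ±1)
Total allowed: 1 of 8.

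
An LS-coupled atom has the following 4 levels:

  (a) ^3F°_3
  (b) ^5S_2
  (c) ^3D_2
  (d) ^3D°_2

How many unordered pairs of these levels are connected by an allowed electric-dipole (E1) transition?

(a)–(b): forbidden (ΔS, ΔL).
(a)–(c): allowed.
(a)–(d): forbidden (parity).
(b)–(c): forbidden (parity, ΔS, ΔL).
(b)–(d): forbidden (ΔS, ΔL).
(c)–(d): allowed.
Allowed pairs: 2 of 6.

2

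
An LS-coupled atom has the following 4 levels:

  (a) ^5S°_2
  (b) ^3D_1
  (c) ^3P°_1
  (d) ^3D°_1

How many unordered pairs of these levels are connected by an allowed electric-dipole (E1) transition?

(a)–(b): forbidden (ΔS, ΔL).
(a)–(c): forbidden (parity, ΔS).
(a)–(d): forbidden (parity, ΔS, ΔL).
(b)–(c): allowed.
(b)–(d): allowed.
(c)–(d): forbidden (parity).
Allowed pairs: 2 of 6.

2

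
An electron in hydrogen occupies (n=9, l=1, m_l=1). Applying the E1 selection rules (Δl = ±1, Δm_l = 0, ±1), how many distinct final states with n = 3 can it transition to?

4

E1 requires Δl = ±1, so l_f ∈ {0, 2}; with 0 ≤ l_f ≤ n_f−1 = 2, the allowed l_f values are {0, 2}.
For l_f = 0: m_f ∈ {m_i−1, m_i, m_i+1} ∩ [−0, 0] = {0} → 1 state.
For l_f = 2: m_f ∈ {m_i−1, m_i, m_i+1} ∩ [−2, 2] = {0, 1, 2} → 3 states.
Total: 4.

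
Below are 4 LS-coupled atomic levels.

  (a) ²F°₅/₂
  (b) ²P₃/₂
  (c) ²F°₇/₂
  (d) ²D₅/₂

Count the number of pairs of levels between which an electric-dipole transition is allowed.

2

(a)–(b): forbidden (ΔL).
(a)–(c): forbidden (parity).
(a)–(d): allowed.
(b)–(c): forbidden (ΔL, ΔJ).
(b)–(d): forbidden (parity).
(c)–(d): allowed.
Allowed pairs: 2 of 6.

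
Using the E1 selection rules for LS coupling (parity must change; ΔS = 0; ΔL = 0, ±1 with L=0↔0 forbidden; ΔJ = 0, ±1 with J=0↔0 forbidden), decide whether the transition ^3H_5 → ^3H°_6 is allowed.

allowed

Initial level: S=1, L=5, J=5, parity even. Final level: S=1, L=5, J=6, parity odd.
ΔS = 0: S: 1 → 1 — ok.
ΔJ = 0, ±1 (not J=0↔0): J: 5 → 6, ΔJ = +1 — ok.
ΔL = 0, ±1 (not L=0↔0): L: 5 → 5, ΔL = +0 — ok.
Parity must change: even → odd — ok.
All four E1 rules are satisfied.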